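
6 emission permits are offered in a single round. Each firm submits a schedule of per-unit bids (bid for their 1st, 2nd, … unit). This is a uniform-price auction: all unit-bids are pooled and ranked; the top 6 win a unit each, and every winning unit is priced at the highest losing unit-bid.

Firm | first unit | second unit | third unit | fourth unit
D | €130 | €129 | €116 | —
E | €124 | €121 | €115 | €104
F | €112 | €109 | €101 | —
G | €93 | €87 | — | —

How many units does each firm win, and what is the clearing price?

All unit-bids, highest first — top 6: 130 (D-1), 129 (D-2), 124 (E-1), 121 (E-2), 116 (D-3), 115 (E-3)
First bid not allocated: €112.
Allocation: D 3, E 3.

D 3, E 3; clearing price €112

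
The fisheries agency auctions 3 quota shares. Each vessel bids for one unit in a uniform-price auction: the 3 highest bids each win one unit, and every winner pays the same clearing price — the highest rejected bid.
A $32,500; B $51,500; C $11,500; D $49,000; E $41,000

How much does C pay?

Bids ranked high→low: 51,500 (B), 49,000 (D), 41,000 (E), 32,500 (A), 11,500 (C)
Top 3: B, D, E.
Highest unsuccessful bid: $32,500 → clearing price.
C does not win → pays $0.

C pays $0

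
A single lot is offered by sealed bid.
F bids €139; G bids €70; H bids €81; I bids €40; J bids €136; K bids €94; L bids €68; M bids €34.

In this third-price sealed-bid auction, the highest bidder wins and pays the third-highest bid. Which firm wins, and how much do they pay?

Bids ranked: 139 (F) > 136 (J) > 94 (K) > 81 (H) > 70 (G) > 68 (L) > …
F is highest; pays the third-highest bid, €94.

F pays €94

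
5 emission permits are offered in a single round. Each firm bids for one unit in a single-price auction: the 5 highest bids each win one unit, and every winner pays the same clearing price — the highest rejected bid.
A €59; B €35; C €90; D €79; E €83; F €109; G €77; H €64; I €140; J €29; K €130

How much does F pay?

Sorting: 140 (I), 130 (K), 109 (F), 90 (C), 83 (E), 79 (D), 77 (G), …
The 5 highest are I, K, F, C, E.
First losing bid is D's €79, which sets the uniform price.
F wins → pays €79.

F pays €79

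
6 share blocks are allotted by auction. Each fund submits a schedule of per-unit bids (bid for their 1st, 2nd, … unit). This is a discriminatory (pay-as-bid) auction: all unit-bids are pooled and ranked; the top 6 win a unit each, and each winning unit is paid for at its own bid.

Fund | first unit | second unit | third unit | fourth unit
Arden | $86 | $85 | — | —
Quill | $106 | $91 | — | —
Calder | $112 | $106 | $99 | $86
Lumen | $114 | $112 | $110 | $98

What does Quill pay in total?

Quill pays $106

Pooled unit-bids ranked (top 6): 114 (Lumen-1), 112 (Calder-1), 112 (Lumen-2), 110 (Lumen-3), 106 (Quill-1), 106 (Calder-2)
Next rejected bid: $99 (not a price — pay-as-bid).
Quill's winning unit-bids: 106 = $106.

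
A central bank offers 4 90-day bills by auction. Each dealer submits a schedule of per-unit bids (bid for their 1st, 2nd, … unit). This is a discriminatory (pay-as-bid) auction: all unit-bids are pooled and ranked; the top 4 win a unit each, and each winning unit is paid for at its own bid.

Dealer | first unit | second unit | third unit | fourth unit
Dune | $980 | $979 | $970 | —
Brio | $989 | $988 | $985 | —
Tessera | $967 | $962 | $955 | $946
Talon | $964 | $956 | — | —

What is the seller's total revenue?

Total revenue: $3,942

Merging the schedules and taking the best 4: 989 (Brio-1), 988 (Brio-2), 985 (Brio-3), 980 (Dune-1)
Next rejected bid: $979 (not a price — pay-as-bid).
Each winning unit pays its own bid.
Revenue = 989 + 988 + 985 + 980 = $3,942.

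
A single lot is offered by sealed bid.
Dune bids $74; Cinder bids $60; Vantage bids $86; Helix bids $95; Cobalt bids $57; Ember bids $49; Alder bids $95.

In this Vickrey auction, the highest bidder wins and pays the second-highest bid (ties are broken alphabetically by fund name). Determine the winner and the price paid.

Sorting bids: 95 (Alder) > 95 (Helix) > 86 (Vantage) > 74 (Dune) > 60 (Cinder) > 57 (Cobalt) > …
Tie at $95 → Alder wins by tie-break.
Alder is highest; pays the second-highest bid, $95.

Alder pays $95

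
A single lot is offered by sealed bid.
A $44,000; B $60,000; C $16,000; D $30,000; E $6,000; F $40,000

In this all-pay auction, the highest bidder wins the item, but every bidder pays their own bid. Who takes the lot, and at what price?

Rule: the highest bidder wins the item, but every bidder pays their own bid.
Sorting bids: 60,000 (B) > 44,000 (A) > 40,000 (F) > 30,000 (D) > 16,000 (C) > 6,000 (E)
B wins with the top bid; all bids are sunk regardless.

B pays $60,000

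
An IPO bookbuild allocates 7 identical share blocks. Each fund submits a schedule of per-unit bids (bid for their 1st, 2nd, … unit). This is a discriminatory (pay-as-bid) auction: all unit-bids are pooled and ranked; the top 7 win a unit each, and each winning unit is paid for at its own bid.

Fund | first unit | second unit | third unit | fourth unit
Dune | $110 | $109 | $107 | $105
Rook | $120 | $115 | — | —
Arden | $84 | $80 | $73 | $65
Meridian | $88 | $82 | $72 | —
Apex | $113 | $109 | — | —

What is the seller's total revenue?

Merging the schedules and taking the best 7: 120 (Rook-1), 115 (Rook-2), 113 (Apex-1), 110 (Dune-1), 109 (Dune-2), 109 (Apex-2), 107 (Dune-3)
Next rejected bid: $105 (not a price — pay-as-bid).
Each winning unit pays its own bid.
Revenue = 120 + 115 + 113 + 110 + 109 + 109 + 107 = $783.

Total revenue: $783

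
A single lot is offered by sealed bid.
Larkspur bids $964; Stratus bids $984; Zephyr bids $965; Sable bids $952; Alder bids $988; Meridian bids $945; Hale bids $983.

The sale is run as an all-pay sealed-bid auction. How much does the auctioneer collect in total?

Rule: the highest bidder wins the item, but every bidder pays their own bid.
Bids in order: 988 (Alder) > 984 (Stratus) > 983 (Hale) > 965 (Zephyr) > 964 (Larkspur) > 952 (Sable) > …
Alder wins with the top bid; all bids are sunk regardless.
Every bidder forfeits their bid regardless of winning.
Revenue = 964 + 984 + 965 + 952 + 988 + 945 + 983 = $6,781.

Total revenue: $6,781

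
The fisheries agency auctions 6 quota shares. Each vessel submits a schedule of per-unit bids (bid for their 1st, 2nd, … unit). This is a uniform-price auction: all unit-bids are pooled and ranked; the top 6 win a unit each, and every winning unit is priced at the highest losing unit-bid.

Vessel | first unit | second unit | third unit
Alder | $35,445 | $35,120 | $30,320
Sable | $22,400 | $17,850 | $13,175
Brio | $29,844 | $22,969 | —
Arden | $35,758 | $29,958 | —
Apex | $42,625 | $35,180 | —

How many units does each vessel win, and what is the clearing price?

Pooled unit-bids ranked (top 6): 42,625 (Apex-1), 35,758 (Arden-1), 35,445 (Alder-1), 35,180 (Apex-2), 35,120 (Alder-2), 30,320 (Alder-3)
The (k+1)-th unit-bid is $29,958.
Allocation: Alder 3, Apex 2, Arden 1.

Alder 3, Apex 2, Arden 1; clearing price $29,958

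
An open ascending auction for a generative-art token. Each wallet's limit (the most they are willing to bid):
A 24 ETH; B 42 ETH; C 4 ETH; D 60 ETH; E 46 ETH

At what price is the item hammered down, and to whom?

D wins at 46 ETH

Limits ranked: 60 (D) > 46 (E) > 42 (B) > 24 (A) > 4 (C)
Once the price passes 46 ETH, only D is left; the hammer falls at E's limit of 46 ETH.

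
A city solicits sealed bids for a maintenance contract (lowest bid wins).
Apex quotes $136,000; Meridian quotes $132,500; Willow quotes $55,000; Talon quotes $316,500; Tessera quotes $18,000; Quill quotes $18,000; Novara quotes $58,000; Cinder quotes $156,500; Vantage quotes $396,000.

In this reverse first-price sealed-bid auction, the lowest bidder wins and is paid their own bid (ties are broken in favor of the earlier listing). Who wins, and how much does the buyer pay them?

Reverse first-price sealed-bid auction: the lowest bidder wins and is paid their own bid.
Sorting bids: 18,000 (Tessera) < 18,000 (Quill) < 55,000 (Willow) < 58,000 (Novara) < 132,500 (Meridian) < 136,000 (Apex) < …
Tessera and Quill tie at $18,000; tie-break gives it to Tessera.
Tessera is lowest → is paid own bid, $18,000.

Tessera is paid $18,000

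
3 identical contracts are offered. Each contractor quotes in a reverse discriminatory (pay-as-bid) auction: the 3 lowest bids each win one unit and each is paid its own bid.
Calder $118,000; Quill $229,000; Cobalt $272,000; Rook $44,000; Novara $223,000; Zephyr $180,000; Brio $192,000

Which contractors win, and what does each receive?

Ordering the bids: 44,000 (Rook), 118,000 (Calder), 180,000 (Zephyr), 192,000 (Brio), 223,000 (Novara), …
Winners (3 units): Rook, Calder, Zephyr.
Each winner is paid its own bid: Rook $44,000, Calder $118,000, Zephyr $180,000.

Rook $44,000, Calder $118,000, Zephyr $180,000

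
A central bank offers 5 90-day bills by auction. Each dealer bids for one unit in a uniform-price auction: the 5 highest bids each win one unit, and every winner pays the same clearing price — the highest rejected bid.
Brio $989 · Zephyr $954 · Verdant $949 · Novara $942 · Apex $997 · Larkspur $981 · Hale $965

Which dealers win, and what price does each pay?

Apex, Brio, Larkspur, Hale, Zephyr; each pays $949

Sorting: 997 (Apex), 989 (Brio), 981 (Larkspur), 965 (Hale), 954 (Zephyr), 949 (Verdant), 942 (Novara)
The 5 highest are Apex, Brio, Larkspur, Hale, Zephyr.
Clearing price = highest rejected bid = $949.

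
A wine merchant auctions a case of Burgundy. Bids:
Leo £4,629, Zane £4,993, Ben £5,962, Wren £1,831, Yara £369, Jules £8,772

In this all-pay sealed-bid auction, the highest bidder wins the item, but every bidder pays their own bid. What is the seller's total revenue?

Bids in order: 8,772 (Jules) > 5,962 (Ben) > 4,993 (Zane) > 4,629 (Leo) > 1,831 (Wren) > 369 (Yara)
Jules wins with the top bid; all bids are sunk regardless.
Every bidder forfeits their bid regardless of winning.
Revenue = 4,629 + 4,993 + 5,962 + 1,831 + 369 + 8,772 = £26,556.

Total revenue: £26,556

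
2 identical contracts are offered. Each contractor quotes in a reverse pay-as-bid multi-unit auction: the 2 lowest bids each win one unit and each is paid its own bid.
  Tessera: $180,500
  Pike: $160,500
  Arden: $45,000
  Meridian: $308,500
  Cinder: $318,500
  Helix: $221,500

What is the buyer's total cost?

Total cost: $205,500

Bids ranked low→high: 45,000 (Arden), 160,500 (Pike), 180,500 (Tessera), 221,500 (Helix), …
Winners (2 units): Arden, Pike.
Total cost = 45,000 + 160,500 = $205,500.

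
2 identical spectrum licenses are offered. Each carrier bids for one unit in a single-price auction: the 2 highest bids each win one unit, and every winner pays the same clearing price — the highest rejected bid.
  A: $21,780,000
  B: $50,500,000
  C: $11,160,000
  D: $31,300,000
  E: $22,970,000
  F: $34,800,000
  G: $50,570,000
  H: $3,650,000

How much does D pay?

Bids ranked high→low: 50,570,000 (G), 50,500,000 (B), 34,800,000 (F), 31,300,000 (D), …
The 2 highest are G, B.
First losing bid is F's $34,800,000, which sets the uniform price.
D does not win → pays $0.

D pays $0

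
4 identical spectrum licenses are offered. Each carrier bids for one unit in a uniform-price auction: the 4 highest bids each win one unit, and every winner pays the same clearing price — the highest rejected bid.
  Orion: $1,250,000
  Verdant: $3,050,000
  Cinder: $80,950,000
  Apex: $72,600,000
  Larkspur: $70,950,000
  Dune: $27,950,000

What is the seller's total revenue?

Total revenue: $12,200,000

Ordering the bids: 80,950,000 (Cinder), 72,600,000 (Apex), 70,950,000 (Larkspur), 27,950,000 (Dune), 3,050,000 (Verdant), 1,250,000 (Orion)
Top 4: Cinder, Apex, Larkspur, Dune.
Clearing price = highest rejected bid = $3,050,000.
Total revenue = 4 × $3,050,000 = $12,200,000.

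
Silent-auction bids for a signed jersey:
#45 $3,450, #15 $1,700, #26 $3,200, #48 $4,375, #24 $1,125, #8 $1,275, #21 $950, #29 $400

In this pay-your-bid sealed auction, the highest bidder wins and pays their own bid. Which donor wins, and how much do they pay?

Sorting bids: 4,375 (#48) > 3,450 (#45) > 3,200 (#26) > 1,700 (#15) > 1,275 (#8) > 1,125 (#24) > …
#48 is highest → pays own bid, $4,375.

#48 pays $4,375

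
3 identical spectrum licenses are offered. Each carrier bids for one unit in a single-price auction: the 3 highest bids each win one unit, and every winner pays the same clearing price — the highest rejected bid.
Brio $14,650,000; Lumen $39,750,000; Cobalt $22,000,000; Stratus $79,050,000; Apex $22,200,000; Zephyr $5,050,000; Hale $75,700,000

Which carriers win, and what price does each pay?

Stratus, Hale, Lumen; each pays $22,200,000

Ordering the bids: 79,050,000 (Stratus), 75,700,000 (Hale), 39,750,000 (Lumen), 22,200,000 (Apex), 22,000,000 (Cobalt), …
Winners (3 units): Stratus, Hale, Lumen.
Highest unsuccessful bid: $22,200,000 → clearing price.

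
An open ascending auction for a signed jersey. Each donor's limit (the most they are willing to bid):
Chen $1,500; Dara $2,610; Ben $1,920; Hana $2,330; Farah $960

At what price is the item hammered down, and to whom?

Dara wins at $2,330

Rule: the price rises until one bidder remains; the winner pays the price at which the last rival dropped out.
Limits ranked: 2,610 (Dara) > 2,330 (Hana) > 1,920 (Ben) > 1,500 (Chen) > 960 (Farah)
Once the price passes $2,330, only Dara is left; the hammer falls at Hana's limit of $2,330.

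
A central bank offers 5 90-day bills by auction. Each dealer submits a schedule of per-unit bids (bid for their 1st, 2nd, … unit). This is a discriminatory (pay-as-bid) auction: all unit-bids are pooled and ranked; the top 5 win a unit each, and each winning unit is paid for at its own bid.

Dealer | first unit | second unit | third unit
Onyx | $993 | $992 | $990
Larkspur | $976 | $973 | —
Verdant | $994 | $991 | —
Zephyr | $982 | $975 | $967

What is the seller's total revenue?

Total revenue: $4,960

All unit-bids, highest first — top 5: 994 (Verdant-1), 993 (Onyx-1), 992 (Onyx-2), 991 (Verdant-2), 990 (Onyx-3)
Next rejected bid: $982 (not a price — pay-as-bid).
Each winning unit pays its own bid.
Revenue = 994 + 993 + 992 + 991 + 990 = $4,960.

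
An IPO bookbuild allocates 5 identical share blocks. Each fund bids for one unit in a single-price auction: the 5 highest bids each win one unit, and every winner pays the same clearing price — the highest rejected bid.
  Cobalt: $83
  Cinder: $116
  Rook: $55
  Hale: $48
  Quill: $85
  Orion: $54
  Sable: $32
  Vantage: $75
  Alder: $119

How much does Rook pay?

Ordering the bids: 119 (Alder), 116 (Cinder), 85 (Quill), 83 (Cobalt), 75 (Vantage), 55 (Rook), 54 (Orion), …
Top 5: Alder, Cinder, Quill, Cobalt, Vantage.
Clearing price = highest rejected bid = $55.
Rook does not win → pays $0.

Rook pays $0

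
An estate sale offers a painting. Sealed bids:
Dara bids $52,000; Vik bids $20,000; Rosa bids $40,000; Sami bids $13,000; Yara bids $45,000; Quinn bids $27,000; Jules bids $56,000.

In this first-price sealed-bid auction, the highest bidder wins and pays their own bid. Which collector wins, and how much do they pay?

First-price sealed-bid auction: the highest bidder wins and pays their own bid.
Bids in order: 56,000 (Jules) > 52,000 (Dara) > 45,000 (Yara) > 40,000 (Rosa) > 27,000 (Quinn) > 20,000 (Vik) > …
First-price: Jules pays what they bid, $56,000.

Jules pays $56,000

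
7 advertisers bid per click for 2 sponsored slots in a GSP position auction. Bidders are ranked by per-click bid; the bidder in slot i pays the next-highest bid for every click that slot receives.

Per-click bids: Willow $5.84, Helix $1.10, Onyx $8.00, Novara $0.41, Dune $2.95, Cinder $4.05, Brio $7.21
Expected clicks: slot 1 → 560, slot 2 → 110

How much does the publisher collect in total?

Sorting advertisers: $8.00 (Onyx) > $7.21 (Brio) > $5.84 (Willow) > …
Slot 1: Onyx pays $7.21 × 560 = $4037.60
Slot 2: Brio pays $5.84 × 110 = $642.40
Total = $4680.00

Total revenue: $4680.00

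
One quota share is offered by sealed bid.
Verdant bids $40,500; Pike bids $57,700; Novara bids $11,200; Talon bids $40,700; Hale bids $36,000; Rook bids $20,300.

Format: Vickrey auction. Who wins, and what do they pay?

Pike pays $40,700

Sorting bids: 57,700 (Pike) > 40,700 (Talon) > 40,500 (Verdant) > 36,000 (Hale) > 20,300 (Rook) > 11,200 (Novara)
Second-price: Pike pays Talon's bid of $40,700.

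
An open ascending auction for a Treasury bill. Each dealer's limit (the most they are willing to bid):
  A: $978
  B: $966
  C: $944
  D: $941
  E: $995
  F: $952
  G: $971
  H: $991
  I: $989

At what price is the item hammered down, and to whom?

E wins at $991

Sorting limits: 995 (E) > 991 (H) > 989 (I) > 978 (A) > 971 (G) > 966 (B) > …
Once the price passes $991, only E is left; the hammer falls at H's limit of $991.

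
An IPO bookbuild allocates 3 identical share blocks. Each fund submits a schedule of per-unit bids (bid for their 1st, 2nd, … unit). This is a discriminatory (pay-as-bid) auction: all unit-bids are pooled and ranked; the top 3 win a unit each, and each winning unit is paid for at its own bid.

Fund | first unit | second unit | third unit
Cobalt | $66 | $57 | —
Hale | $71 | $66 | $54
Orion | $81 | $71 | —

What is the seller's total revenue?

Total revenue: $223

All unit-bids, highest first — top 3: 81 (Orion-1), 71 (Hale-1), 71 (Orion-2)
Next rejected bid: $66 (not a price — pay-as-bid).
Each winning unit pays its own bid.
Revenue = 81 + 71 + 71 = $223.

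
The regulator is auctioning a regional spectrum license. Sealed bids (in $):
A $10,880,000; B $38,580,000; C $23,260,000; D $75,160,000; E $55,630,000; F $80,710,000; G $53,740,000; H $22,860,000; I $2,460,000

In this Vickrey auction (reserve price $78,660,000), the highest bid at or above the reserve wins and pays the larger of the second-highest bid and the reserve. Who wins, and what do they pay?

F pays $78,660,000

Sorting bids: 80,710,000 (F) > 75,160,000 (D) > 55,630,000 (E) > 53,740,000 (G) > 38,580,000 (B) > 23,260,000 (C) > …
Highest eligible bid: F at $80,710,000.
Second-highest bid $75,160,000 is below the reserve $78,660,000, so the reserve binds → payment $78,660,000.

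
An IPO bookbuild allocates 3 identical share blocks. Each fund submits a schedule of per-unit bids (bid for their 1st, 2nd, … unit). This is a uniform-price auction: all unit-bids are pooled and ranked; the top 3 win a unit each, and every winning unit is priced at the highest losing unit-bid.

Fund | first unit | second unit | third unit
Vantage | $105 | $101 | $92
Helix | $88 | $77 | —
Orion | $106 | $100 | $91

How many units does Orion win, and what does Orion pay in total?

Orion: 1 unit, pays $100

Merging the schedules and taking the best 3: 106 (Orion-1), 105 (Vantage-1), 101 (Vantage-2)
First bid not allocated: $100.
Orion wins 1 unit(s) at $100 each.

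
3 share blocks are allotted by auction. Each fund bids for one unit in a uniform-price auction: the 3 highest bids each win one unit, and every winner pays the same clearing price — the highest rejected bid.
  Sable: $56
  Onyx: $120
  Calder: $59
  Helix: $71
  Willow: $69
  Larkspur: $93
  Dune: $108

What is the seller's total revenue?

Sorting: 120 (Onyx), 108 (Dune), 93 (Larkspur), 71 (Helix), 69 (Willow), …
The 3 highest are Onyx, Dune, Larkspur.
First losing bid is Helix's $71, which sets the uniform price.
Total revenue = 3 × $71 = $213.

Total revenue: $213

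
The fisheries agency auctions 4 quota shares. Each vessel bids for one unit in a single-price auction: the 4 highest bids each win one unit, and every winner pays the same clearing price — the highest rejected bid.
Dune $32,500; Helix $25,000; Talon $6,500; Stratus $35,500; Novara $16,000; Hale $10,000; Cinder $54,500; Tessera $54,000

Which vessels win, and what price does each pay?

Cinder, Tessera, Stratus, Dune; each pays $25,000

Sorting: 54,500 (Cinder), 54,000 (Tessera), 35,500 (Stratus), 32,500 (Dune), 25,000 (Helix), 16,000 (Novara), …
The 4 highest are Cinder, Tessera, Stratus, Dune.
First losing bid is Helix's $25,000, which sets the uniform price.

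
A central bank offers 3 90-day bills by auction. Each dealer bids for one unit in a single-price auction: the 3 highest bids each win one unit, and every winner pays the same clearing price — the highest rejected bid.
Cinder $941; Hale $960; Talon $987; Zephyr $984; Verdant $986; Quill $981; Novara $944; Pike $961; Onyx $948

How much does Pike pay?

Sorting: 987 (Talon), 986 (Verdant), 984 (Zephyr), 981 (Quill), 961 (Pike), …
The 3 highest are Talon, Verdant, Zephyr.
Highest unsuccessful bid: $981 → clearing price.
Pike does not win → pays $0.

Pike pays $0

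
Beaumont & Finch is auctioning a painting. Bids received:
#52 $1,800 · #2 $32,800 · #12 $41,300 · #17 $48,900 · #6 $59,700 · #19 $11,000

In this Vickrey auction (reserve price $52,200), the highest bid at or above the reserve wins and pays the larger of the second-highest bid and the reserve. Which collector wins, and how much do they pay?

#6 pays $52,200

Vickrey auction (reserve price $52,200): the highest bid at or above the reserve wins and pays the larger of the second-highest bid and the reserve.
Sorting bids: 59,700 (#6) > 48,900 (#17) > 41,300 (#12) > 32,800 (#2) > 11,000 (#19) > 1,800 (#52)
#6 has the top bid at or above the reserve ($59,700).
max(second-highest $48,900, reserve $52,200) = $52,200.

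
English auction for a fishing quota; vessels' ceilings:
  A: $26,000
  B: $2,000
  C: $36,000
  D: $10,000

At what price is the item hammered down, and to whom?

Sorting limits: 36,000 (C) > 26,000 (A) > 10,000 (D) > 2,000 (B)
Bidding ends when A exits at $26,000; C takes it.

C wins at $26,000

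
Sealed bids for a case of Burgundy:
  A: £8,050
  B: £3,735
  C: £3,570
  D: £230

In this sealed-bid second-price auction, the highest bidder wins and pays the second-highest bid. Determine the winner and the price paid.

Sorting bids: 8,050 (A) > 3,735 (B) > 3,570 (C) > 230 (D)
A is highest; pays the second-highest bid, £3,735.

A pays £3,735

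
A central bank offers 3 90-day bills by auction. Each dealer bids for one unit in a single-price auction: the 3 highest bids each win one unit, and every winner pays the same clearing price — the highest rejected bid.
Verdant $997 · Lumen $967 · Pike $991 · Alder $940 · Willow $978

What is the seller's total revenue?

Ordering the bids: 997 (Verdant), 991 (Pike), 978 (Willow), 967 (Lumen), 940 (Alder)
The 3 highest are Verdant, Pike, Willow.
Clearing price = highest rejected bid = $967.
Total revenue = 3 × $967 = $2,901.

Total revenue: $2,901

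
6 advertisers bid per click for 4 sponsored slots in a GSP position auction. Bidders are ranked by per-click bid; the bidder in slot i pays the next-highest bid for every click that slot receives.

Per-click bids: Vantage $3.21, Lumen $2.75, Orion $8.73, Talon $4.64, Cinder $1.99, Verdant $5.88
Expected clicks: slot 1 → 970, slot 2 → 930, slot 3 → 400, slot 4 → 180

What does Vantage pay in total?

Vantage pays $495.00

Sorting advertisers: $8.73 (Orion) > $5.88 (Verdant) > $4.64 (Talon) > $3.21 (Vantage) > $2.75 (Lumen) > …
Vantage holds slot 4 → pays next bid $2.75 × 180 clicks = $495.00.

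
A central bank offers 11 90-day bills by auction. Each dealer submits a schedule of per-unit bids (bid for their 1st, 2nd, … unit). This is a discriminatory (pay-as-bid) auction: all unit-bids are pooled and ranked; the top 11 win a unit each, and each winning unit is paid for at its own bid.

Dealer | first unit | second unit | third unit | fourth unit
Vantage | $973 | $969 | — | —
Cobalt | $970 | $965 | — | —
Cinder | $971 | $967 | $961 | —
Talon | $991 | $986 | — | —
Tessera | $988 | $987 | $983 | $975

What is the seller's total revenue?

Total revenue: $10,760

All unit-bids, highest first — top 11: 991 (Talon-1), 988 (Tessera-1), 987 (Tessera-2), 986 (Talon-2), 983 (Tessera-3), 975 (Tessera-4), 973 (Vantage-1), 971 (Cinder-1), 970 (Cobalt-1), 969 (Vantage-2), 967 (Cinder-2)
Next rejected bid: $965 (not a price — pay-as-bid).
Each winning unit pays its own bid.
Revenue = 991 + 988 + 987 + 986 + 983 + 975 + 973 + 971 + 970 + 969 + 967 = $10,760.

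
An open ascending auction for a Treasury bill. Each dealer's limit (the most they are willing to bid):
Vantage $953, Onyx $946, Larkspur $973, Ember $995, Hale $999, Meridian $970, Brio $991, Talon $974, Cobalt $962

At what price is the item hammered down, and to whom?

Hale wins at $995

Sorting limits: 999 (Hale) > 995 (Ember) > 991 (Brio) > 974 (Talon) > 973 (Larkspur) > 970 (Meridian) > …
Once the price passes $995, only Hale is left; the hammer falls at Ember's limit of $995.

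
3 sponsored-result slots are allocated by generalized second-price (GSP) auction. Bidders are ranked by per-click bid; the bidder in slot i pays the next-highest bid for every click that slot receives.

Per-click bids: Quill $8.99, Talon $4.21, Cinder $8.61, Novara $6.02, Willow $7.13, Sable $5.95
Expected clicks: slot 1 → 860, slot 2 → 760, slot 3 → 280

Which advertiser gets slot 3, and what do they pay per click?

Sorting advertisers: $8.99 (Quill) > $8.61 (Cinder) > $7.13 (Willow) > $6.02 (Novara) > …
Slot 3 goes to the third-ranked bidder, Willow, who pays the next bid down: $6.02/click.

Willow; $6.02 per click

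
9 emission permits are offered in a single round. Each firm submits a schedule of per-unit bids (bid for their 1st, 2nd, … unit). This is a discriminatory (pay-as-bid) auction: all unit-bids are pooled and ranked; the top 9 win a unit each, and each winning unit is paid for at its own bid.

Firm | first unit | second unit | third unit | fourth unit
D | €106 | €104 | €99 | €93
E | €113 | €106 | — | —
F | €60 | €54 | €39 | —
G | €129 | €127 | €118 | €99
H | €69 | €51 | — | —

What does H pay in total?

H pays €0

Pooled unit-bids ranked (top 9): 129 (G-1), 127 (G-2), 118 (G-3), 113 (E-1), 106 (D-1), 106 (E-2), 104 (D-2), 99 (D-3), 99 (G-4)
Next rejected bid: €93 (not a price — pay-as-bid).
H wins no units.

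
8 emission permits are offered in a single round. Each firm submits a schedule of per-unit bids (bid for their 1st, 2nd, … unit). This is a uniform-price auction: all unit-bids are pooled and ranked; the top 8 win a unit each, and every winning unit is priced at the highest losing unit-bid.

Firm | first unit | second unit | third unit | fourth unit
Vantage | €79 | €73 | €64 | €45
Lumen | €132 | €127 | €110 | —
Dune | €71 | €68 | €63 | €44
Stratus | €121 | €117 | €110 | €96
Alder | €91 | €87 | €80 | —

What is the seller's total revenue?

Total revenue: €696

All unit-bids, highest first — top 8: 132 (Lumen-1), 127 (Lumen-2), 121 (Stratus-1), 117 (Stratus-2), 110 (Lumen-3), 110 (Stratus-3), 96 (Stratus-4), 91 (Alder-1)
The (k+1)-th unit-bid is €87.
Allocation: Alder 1, Lumen 3, Stratus 4. Every unit priced at €87.
Revenue = 8 × 87 = €696.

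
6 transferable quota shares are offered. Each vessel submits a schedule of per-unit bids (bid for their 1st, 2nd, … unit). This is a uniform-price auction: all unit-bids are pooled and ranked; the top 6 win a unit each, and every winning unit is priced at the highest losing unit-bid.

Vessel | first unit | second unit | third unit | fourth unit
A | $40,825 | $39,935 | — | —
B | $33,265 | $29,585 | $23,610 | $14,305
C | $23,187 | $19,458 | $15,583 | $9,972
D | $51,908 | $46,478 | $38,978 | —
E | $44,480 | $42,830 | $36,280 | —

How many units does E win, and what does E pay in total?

Pooled unit-bids ranked (top 6): 51,908 (D-1), 46,478 (D-2), 44,480 (E-1), 42,830 (E-2), 40,825 (A-1), 39,935 (A-2)
Highest rejected unit-bid = $38,978.
E wins 2 unit(s) at $38,978 each.

E: 2 units, pays $77,956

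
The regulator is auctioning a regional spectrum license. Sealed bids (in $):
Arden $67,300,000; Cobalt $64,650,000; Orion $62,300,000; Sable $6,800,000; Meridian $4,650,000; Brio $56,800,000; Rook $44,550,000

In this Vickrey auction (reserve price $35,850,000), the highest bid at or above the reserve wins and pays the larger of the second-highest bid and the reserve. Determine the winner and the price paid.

Sorting bids: 67,300,000 (Arden) > 64,650,000 (Cobalt) > 62,300,000 (Orion) > 56,800,000 (Brio) > 44,550,000 (Rook) > 6,800,000 (Sable) > …
Arden has the top bid at or above the reserve ($67,300,000).
Second-highest bid $64,650,000 exceeds the reserve $35,850,000 → payment $64,650,000.

Arden pays $64,650,000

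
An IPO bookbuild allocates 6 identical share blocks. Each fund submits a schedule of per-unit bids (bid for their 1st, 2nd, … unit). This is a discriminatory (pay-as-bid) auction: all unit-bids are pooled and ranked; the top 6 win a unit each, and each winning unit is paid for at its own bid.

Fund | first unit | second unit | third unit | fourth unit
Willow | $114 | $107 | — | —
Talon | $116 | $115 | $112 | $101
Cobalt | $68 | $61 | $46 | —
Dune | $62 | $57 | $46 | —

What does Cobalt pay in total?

Cobalt pays $0

Pooled unit-bids ranked (top 6): 116 (Talon-1), 115 (Talon-2), 114 (Willow-1), 112 (Talon-3), 107 (Willow-2), 101 (Talon-4)
Next rejected bid: $68 (not a price — pay-as-bid).
Cobalt wins no units.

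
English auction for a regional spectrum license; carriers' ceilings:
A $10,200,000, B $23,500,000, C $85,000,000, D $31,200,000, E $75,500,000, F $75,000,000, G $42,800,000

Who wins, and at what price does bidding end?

Limits in order: 85,000,000 (C) > 75,500,000 (E) > 75,000,000 (F) > 42,800,000 (G) > 31,200,000 (D) > 23,500,000 (B) > …
E is the last rival to drop out, at $75,500,000; C remains and wins at that price.

C wins at $75,500,000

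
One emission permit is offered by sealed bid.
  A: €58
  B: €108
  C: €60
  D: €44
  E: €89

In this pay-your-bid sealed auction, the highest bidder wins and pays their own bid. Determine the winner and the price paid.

Bids ranked: 108 (B) > 89 (E) > 60 (C) > 58 (A) > 44 (D)
B is highest → pays own bid, €108.

B pays €108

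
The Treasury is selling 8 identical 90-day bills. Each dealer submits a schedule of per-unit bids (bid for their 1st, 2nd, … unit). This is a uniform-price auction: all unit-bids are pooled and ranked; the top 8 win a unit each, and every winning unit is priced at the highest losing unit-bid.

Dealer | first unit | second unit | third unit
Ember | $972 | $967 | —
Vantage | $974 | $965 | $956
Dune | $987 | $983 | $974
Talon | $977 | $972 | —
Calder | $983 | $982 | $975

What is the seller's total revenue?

All unit-bids, highest first — top 8: 987 (Dune-1), 983 (Dune-2), 983 (Calder-1), 982 (Calder-2), 977 (Talon-1), 975 (Calder-3), 974 (Vantage-1), 974 (Dune-3)
Highest rejected unit-bid = $972.
Allocation: Calder 3, Dune 3, Talon 1, Vantage 1. Every unit priced at $972.
Revenue = 8 × 972 = $7,776.

Total revenue: $7,776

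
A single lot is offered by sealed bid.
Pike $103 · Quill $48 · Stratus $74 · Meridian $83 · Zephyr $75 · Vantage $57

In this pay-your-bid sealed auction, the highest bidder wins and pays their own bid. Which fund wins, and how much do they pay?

Pike pays $103

Bids ranked: 103 (Pike) > 83 (Meridian) > 75 (Zephyr) > 74 (Stratus) > 57 (Vantage) > 48 (Quill)
First-price: Pike pays what they bid, $103.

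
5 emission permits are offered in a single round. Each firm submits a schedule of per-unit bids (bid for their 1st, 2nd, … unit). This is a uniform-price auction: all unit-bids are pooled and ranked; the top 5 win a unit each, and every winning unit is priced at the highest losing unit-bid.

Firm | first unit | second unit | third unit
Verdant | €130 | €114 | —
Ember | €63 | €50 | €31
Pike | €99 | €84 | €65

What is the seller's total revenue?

All unit-bids, highest first — top 5: 130 (Verdant-1), 114 (Verdant-2), 99 (Pike-1), 84 (Pike-2), 65 (Pike-3)
The (k+1)-th unit-bid is €63.
Allocation: Pike 3, Verdant 2. Every unit priced at €63.
Revenue = 5 × 63 = €315.

Total revenue: €315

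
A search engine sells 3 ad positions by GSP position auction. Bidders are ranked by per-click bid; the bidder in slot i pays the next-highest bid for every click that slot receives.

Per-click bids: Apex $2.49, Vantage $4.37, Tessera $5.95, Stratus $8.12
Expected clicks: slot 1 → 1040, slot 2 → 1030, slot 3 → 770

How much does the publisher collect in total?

Total revenue: $12606.40

Ranked by bid: $8.12 (Stratus) > $5.95 (Tessera) > $4.37 (Vantage) > $2.49 (Apex)
Slot 1: Stratus pays $5.95 × 1040 = $6188.00
Slot 2: Tessera pays $4.37 × 1030 = $4501.10
Slot 3: Vantage pays $2.49 × 770 = $1917.30
Total = $12606.40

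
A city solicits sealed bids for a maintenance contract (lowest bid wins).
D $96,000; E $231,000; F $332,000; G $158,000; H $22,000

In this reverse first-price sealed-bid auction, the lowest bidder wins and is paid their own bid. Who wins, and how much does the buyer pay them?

Sorting bids: 22,000 (H) < 96,000 (D) < 158,000 (G) < 231,000 (E) < 332,000 (F)
First-price: H is paid what they bid, $22,000.

H is paid $22,000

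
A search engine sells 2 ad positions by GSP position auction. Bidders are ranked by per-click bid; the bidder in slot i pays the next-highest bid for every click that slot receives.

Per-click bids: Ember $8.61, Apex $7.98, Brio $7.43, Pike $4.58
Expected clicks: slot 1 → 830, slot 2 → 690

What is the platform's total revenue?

Total revenue: $11750.10

Ranked by bid: $8.61 (Ember) > $7.98 (Apex) > $7.43 (Brio) > …
Slot 1: Ember pays $7.98 × 830 = $6623.40
Slot 2: Apex pays $7.43 × 690 = $5126.70
Total = $11750.10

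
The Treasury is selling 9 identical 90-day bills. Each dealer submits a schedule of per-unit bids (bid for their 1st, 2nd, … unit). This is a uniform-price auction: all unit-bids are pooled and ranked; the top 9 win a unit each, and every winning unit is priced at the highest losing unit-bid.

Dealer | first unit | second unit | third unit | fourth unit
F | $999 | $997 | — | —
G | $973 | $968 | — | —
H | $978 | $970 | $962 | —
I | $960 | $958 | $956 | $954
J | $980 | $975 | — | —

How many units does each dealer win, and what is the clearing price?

All unit-bids, highest first — top 9: 999 (F-1), 997 (F-2), 980 (J-1), 978 (H-1), 975 (J-2), 973 (G-1), 970 (H-2), 968 (G-2), 962 (H-3)
Highest rejected unit-bid = $960.
Allocation: F 2, G 2, H 3, J 2.

F 2, G 2, H 3, J 2; clearing price $960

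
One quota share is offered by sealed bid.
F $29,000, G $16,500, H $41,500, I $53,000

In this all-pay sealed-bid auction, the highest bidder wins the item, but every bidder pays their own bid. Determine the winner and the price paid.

Bids in order: 53,000 (I) > 41,500 (H) > 29,000 (F) > 16,500 (G)
I is highest and takes the item; every bidder forfeits their bid.

I pays $53,000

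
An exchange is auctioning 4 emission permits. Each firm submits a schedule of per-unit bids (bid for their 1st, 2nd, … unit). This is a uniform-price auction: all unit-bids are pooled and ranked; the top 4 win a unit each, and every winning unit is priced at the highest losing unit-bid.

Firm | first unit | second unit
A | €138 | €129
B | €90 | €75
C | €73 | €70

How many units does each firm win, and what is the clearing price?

Pooled unit-bids ranked (top 4): 138 (A-1), 129 (A-2), 90 (B-1), 75 (B-2)
First bid not allocated: €73.
Allocation: A 2, B 2.

A 2, B 2; clearing price €73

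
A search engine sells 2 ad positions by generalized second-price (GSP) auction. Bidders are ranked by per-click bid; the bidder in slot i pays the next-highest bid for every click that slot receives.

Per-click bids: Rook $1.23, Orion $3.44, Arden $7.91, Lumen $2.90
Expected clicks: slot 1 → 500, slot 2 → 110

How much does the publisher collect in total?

Total revenue: $2039.00

Per-click bids in order: $7.91 (Arden) > $3.44 (Orion) > $2.90 (Lumen) > …
Slot 1: Arden pays $3.44 × 500 = $1720.00
Slot 2: Orion pays $2.90 × 110 = $319.00
Total = $2039.00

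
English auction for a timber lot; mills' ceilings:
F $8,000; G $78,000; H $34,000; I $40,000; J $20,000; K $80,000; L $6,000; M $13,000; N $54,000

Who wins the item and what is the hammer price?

Sorting limits: 80,000 (K) > 78,000 (G) > 54,000 (N) > 40,000 (I) > 34,000 (H) > 20,000 (J) > …
Bidding ends when G exits at $78,000; K takes it.

K wins at $78,000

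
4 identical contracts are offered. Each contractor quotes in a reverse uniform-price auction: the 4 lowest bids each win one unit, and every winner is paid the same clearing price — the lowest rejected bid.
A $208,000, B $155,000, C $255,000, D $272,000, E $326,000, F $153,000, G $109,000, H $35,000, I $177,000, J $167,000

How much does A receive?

Sorting: 35,000 (H), 109,000 (G), 153,000 (F), 155,000 (B), 167,000 (J), 177,000 (I), …
Winners (4 units): H, G, F, B.
First losing bid is J's $167,000, which sets the uniform price.
A does not win → is paid $0.

A is paid $0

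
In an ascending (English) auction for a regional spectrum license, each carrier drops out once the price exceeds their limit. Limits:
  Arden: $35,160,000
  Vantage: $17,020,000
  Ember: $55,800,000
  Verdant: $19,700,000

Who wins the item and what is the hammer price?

Ember wins at $35,160,000

Rule: the price rises until one bidder remains; the winner pays the price at which the last rival dropped out.
Limits ranked: 55,800,000 (Ember) > 35,160,000 (Arden) > 19,700,000 (Verdant) > 17,020,000 (Vantage)
Once the price passes $35,160,000, only Ember is left; the hammer falls at Arden's limit of $35,160,000.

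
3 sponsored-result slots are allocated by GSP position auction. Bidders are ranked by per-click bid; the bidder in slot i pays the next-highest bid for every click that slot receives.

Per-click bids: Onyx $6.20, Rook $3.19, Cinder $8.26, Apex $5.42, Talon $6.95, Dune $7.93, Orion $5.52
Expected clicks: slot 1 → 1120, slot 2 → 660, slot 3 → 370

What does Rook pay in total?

Ranked by bid: $8.26 (Cinder) > $7.93 (Dune) > $6.95 (Talon) > $6.20 (Onyx) > …
Rook ranks below slot 3 → no slot, pays nothing.

Rook pays $0.00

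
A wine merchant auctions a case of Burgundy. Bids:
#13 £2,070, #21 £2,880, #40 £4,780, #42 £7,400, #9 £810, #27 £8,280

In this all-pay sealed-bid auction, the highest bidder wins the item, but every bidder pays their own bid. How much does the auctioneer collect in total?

Sorting bids: 8,280 (#27) > 7,400 (#42) > 4,780 (#40) > 2,880 (#21) > 2,070 (#13) > 810 (#9)
Every bidder forfeits their bid regardless of winning.
Revenue = 2,070 + 2,880 + 4,780 + 7,400 + 810 + 8,280 = £26,220.

Total revenue: £26,220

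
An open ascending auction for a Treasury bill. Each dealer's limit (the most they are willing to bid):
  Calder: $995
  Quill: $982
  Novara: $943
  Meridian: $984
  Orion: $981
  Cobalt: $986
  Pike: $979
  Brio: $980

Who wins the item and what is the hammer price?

Open ascending-bid auction: the price rises until one bidder remains; the winner pays the price at which the last rival dropped out.
Limits ranked: 995 (Calder) > 986 (Cobalt) > 984 (Meridian) > 982 (Quill) > 981 (Orion) > 980 (Brio) > …
Cobalt is the last rival to drop out, at $986; Calder remains and wins at that price.

Calder wins at $986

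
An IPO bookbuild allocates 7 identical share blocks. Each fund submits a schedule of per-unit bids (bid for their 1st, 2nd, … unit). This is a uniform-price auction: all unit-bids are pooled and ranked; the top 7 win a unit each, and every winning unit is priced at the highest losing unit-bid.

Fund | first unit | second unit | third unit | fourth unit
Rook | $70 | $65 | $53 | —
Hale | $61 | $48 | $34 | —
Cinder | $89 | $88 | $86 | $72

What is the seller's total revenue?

All unit-bids, highest first — top 7: 89 (Cinder-1), 88 (Cinder-2), 86 (Cinder-3), 72 (Cinder-4), 70 (Rook-1), 65 (Rook-2), 61 (Hale-1)
First bid not allocated: $53.
Allocation: Cinder 4, Hale 1, Rook 2. Every unit priced at $53.
Revenue = 7 × 53 = $371.

Total revenue: $371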